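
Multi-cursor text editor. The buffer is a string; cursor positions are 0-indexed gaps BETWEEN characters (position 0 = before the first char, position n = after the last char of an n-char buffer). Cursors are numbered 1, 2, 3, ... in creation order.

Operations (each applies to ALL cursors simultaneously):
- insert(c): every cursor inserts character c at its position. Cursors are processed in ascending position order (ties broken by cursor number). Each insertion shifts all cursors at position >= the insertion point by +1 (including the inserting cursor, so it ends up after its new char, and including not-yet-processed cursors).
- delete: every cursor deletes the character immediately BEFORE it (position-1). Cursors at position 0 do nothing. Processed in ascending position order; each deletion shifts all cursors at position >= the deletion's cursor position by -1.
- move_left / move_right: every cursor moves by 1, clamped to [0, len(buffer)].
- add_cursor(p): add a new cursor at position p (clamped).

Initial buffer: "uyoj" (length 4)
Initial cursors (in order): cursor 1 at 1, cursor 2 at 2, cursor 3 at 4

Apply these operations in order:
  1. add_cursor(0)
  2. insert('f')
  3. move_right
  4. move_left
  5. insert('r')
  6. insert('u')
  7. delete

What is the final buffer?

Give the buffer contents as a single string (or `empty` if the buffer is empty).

After op 1 (add_cursor(0)): buffer="uyoj" (len 4), cursors c4@0 c1@1 c2@2 c3@4, authorship ....
After op 2 (insert('f')): buffer="fufyfojf" (len 8), cursors c4@1 c1@3 c2@5 c3@8, authorship 4.1.2..3
After op 3 (move_right): buffer="fufyfojf" (len 8), cursors c4@2 c1@4 c2@6 c3@8, authorship 4.1.2..3
After op 4 (move_left): buffer="fufyfojf" (len 8), cursors c4@1 c1@3 c2@5 c3@7, authorship 4.1.2..3
After op 5 (insert('r')): buffer="frufryfrojrf" (len 12), cursors c4@2 c1@5 c2@8 c3@11, authorship 44.11.22..33
After op 6 (insert('u')): buffer="fruufruyfruojruf" (len 16), cursors c4@3 c1@7 c2@11 c3@15, authorship 444.111.222..333
After op 7 (delete): buffer="frufryfrojrf" (len 12), cursors c4@2 c1@5 c2@8 c3@11, authorship 44.11.22..33

Answer: frufryfrojrf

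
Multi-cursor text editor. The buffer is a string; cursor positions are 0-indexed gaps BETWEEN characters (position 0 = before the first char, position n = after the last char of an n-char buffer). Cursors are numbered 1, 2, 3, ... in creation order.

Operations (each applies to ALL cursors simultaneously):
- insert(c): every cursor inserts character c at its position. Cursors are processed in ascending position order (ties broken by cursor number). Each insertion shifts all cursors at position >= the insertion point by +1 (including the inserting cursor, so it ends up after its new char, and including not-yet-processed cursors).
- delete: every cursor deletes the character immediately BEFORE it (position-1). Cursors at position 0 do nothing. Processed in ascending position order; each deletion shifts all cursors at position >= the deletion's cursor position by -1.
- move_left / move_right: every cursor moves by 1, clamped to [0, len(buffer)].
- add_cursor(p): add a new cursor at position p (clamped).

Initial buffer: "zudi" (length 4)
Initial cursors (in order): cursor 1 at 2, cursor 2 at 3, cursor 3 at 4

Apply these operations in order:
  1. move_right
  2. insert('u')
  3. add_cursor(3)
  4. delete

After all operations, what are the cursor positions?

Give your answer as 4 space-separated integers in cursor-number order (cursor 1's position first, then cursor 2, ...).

Answer: 2 3 3 2

Derivation:
After op 1 (move_right): buffer="zudi" (len 4), cursors c1@3 c2@4 c3@4, authorship ....
After op 2 (insert('u')): buffer="zuduiuu" (len 7), cursors c1@4 c2@7 c3@7, authorship ...1.23
After op 3 (add_cursor(3)): buffer="zuduiuu" (len 7), cursors c4@3 c1@4 c2@7 c3@7, authorship ...1.23
After op 4 (delete): buffer="zui" (len 3), cursors c1@2 c4@2 c2@3 c3@3, authorship ...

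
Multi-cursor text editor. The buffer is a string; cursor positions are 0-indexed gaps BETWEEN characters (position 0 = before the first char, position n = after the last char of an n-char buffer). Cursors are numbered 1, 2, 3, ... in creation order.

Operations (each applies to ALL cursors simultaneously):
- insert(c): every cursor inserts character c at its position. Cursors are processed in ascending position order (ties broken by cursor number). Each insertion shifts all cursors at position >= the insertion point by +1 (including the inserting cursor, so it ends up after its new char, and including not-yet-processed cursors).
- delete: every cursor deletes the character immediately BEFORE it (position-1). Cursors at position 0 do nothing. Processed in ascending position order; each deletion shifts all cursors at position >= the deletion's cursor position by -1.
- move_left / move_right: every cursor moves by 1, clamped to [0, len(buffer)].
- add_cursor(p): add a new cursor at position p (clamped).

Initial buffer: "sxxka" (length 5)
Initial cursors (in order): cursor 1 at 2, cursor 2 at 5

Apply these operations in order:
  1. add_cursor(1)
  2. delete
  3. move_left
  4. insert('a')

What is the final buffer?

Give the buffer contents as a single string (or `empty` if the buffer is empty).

After op 1 (add_cursor(1)): buffer="sxxka" (len 5), cursors c3@1 c1@2 c2@5, authorship .....
After op 2 (delete): buffer="xk" (len 2), cursors c1@0 c3@0 c2@2, authorship ..
After op 3 (move_left): buffer="xk" (len 2), cursors c1@0 c3@0 c2@1, authorship ..
After op 4 (insert('a')): buffer="aaxak" (len 5), cursors c1@2 c3@2 c2@4, authorship 13.2.

Answer: aaxak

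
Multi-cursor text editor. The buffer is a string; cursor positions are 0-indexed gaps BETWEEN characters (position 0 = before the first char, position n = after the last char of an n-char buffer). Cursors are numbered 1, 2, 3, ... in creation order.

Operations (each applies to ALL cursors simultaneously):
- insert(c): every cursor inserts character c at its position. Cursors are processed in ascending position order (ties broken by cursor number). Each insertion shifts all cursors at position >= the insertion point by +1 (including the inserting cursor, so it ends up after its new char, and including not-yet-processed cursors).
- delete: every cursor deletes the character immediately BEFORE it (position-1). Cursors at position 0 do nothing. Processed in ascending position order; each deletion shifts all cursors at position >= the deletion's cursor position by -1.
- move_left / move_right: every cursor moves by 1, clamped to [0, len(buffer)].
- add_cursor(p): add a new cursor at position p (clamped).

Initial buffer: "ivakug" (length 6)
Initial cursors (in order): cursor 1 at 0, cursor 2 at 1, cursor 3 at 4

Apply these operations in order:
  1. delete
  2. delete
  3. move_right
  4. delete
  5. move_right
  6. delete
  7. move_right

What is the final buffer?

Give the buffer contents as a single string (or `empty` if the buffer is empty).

Answer: empty

Derivation:
After op 1 (delete): buffer="vaug" (len 4), cursors c1@0 c2@0 c3@2, authorship ....
After op 2 (delete): buffer="vug" (len 3), cursors c1@0 c2@0 c3@1, authorship ...
After op 3 (move_right): buffer="vug" (len 3), cursors c1@1 c2@1 c3@2, authorship ...
After op 4 (delete): buffer="g" (len 1), cursors c1@0 c2@0 c3@0, authorship .
After op 5 (move_right): buffer="g" (len 1), cursors c1@1 c2@1 c3@1, authorship .
After op 6 (delete): buffer="" (len 0), cursors c1@0 c2@0 c3@0, authorship 
After op 7 (move_right): buffer="" (len 0), cursors c1@0 c2@0 c3@0, authorship 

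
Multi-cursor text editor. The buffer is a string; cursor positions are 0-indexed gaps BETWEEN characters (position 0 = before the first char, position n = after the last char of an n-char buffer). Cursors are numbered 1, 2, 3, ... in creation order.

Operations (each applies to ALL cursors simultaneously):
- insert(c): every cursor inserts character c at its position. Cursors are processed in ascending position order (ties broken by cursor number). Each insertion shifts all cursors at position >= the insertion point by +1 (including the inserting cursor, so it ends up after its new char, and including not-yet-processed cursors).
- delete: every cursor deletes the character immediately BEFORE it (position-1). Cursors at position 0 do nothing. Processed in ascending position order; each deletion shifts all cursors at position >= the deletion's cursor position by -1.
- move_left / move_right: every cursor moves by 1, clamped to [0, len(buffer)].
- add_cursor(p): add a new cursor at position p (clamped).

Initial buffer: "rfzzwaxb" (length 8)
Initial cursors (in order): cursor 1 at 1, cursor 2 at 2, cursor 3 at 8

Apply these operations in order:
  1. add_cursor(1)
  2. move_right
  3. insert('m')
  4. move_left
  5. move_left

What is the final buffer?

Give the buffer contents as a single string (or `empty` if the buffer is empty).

After op 1 (add_cursor(1)): buffer="rfzzwaxb" (len 8), cursors c1@1 c4@1 c2@2 c3@8, authorship ........
After op 2 (move_right): buffer="rfzzwaxb" (len 8), cursors c1@2 c4@2 c2@3 c3@8, authorship ........
After op 3 (insert('m')): buffer="rfmmzmzwaxbm" (len 12), cursors c1@4 c4@4 c2@6 c3@12, authorship ..14.2.....3
After op 4 (move_left): buffer="rfmmzmzwaxbm" (len 12), cursors c1@3 c4@3 c2@5 c3@11, authorship ..14.2.....3
After op 5 (move_left): buffer="rfmmzmzwaxbm" (len 12), cursors c1@2 c4@2 c2@4 c3@10, authorship ..14.2.....3

Answer: rfmmzmzwaxbm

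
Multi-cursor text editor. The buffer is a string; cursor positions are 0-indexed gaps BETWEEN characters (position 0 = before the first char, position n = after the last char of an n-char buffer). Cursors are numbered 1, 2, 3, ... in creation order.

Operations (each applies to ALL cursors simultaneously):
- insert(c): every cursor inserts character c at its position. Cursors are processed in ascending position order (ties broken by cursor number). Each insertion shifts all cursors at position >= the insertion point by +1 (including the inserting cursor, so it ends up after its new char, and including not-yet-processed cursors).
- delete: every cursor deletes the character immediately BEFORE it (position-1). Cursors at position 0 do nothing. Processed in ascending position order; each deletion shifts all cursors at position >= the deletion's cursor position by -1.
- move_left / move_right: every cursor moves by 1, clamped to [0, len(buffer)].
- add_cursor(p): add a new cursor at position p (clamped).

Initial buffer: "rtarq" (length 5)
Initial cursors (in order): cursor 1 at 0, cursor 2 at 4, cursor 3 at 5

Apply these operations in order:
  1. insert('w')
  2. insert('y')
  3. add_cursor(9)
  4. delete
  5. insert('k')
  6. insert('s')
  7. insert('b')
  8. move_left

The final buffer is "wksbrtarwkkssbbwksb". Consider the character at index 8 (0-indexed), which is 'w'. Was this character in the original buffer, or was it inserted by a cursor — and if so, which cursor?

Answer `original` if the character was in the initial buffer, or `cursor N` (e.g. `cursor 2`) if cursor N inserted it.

After op 1 (insert('w')): buffer="wrtarwqw" (len 8), cursors c1@1 c2@6 c3@8, authorship 1....2.3
After op 2 (insert('y')): buffer="wyrtarwyqwy" (len 11), cursors c1@2 c2@8 c3@11, authorship 11....22.33
After op 3 (add_cursor(9)): buffer="wyrtarwyqwy" (len 11), cursors c1@2 c2@8 c4@9 c3@11, authorship 11....22.33
After op 4 (delete): buffer="wrtarww" (len 7), cursors c1@1 c2@6 c4@6 c3@7, authorship 1....23
After op 5 (insert('k')): buffer="wkrtarwkkwk" (len 11), cursors c1@2 c2@9 c4@9 c3@11, authorship 11....22433
After op 6 (insert('s')): buffer="wksrtarwkksswks" (len 15), cursors c1@3 c2@12 c4@12 c3@15, authorship 111....22424333
After op 7 (insert('b')): buffer="wksbrtarwkkssbbwksb" (len 19), cursors c1@4 c2@15 c4@15 c3@19, authorship 1111....22424243333
After op 8 (move_left): buffer="wksbrtarwkkssbbwksb" (len 19), cursors c1@3 c2@14 c4@14 c3@18, authorship 1111....22424243333
Authorship (.=original, N=cursor N): 1 1 1 1 . . . . 2 2 4 2 4 2 4 3 3 3 3
Index 8: author = 2

Answer: cursor 2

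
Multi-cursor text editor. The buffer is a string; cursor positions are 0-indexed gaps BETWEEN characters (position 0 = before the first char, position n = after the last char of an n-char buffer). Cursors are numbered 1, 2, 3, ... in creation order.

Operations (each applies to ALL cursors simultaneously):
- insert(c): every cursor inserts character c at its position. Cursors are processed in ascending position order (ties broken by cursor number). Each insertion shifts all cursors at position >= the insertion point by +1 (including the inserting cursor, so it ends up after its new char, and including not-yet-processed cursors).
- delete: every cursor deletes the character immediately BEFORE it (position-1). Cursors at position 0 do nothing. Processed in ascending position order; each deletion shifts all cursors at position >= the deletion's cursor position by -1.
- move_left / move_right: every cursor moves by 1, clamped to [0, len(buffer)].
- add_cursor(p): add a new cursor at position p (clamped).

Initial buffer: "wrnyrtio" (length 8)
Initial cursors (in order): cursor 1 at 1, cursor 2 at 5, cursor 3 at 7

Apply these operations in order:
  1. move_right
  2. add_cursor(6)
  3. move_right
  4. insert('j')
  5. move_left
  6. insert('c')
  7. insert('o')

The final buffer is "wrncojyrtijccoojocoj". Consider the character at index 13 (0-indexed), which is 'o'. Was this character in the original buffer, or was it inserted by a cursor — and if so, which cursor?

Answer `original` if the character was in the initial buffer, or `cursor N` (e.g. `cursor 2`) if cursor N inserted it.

After op 1 (move_right): buffer="wrnyrtio" (len 8), cursors c1@2 c2@6 c3@8, authorship ........
After op 2 (add_cursor(6)): buffer="wrnyrtio" (len 8), cursors c1@2 c2@6 c4@6 c3@8, authorship ........
After op 3 (move_right): buffer="wrnyrtio" (len 8), cursors c1@3 c2@7 c4@7 c3@8, authorship ........
After op 4 (insert('j')): buffer="wrnjyrtijjoj" (len 12), cursors c1@4 c2@10 c4@10 c3@12, authorship ...1....24.3
After op 5 (move_left): buffer="wrnjyrtijjoj" (len 12), cursors c1@3 c2@9 c4@9 c3@11, authorship ...1....24.3
After op 6 (insert('c')): buffer="wrncjyrtijccjocj" (len 16), cursors c1@4 c2@12 c4@12 c3@15, authorship ...11....2244.33
After op 7 (insert('o')): buffer="wrncojyrtijccoojocoj" (len 20), cursors c1@5 c2@15 c4@15 c3@19, authorship ...111....224244.333
Authorship (.=original, N=cursor N): . . . 1 1 1 . . . . 2 2 4 2 4 4 . 3 3 3
Index 13: author = 2

Answer: cursor 2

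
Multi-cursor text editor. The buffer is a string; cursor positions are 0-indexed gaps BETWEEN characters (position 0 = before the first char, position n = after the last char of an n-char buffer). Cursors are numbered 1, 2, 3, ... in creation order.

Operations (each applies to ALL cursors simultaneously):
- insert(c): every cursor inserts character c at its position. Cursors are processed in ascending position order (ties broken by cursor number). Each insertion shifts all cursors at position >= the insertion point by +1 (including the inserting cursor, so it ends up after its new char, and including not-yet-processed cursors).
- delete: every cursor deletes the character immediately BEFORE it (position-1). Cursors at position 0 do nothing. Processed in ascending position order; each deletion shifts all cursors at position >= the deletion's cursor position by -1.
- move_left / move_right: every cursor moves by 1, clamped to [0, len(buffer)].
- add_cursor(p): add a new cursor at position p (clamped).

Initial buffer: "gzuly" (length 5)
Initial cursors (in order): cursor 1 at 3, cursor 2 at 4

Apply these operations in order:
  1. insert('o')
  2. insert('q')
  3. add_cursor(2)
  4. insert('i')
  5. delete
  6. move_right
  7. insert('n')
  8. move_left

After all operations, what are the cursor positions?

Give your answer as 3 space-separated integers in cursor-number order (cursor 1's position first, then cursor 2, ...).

Answer: 7 11 3

Derivation:
After op 1 (insert('o')): buffer="gzuoloy" (len 7), cursors c1@4 c2@6, authorship ...1.2.
After op 2 (insert('q')): buffer="gzuoqloqy" (len 9), cursors c1@5 c2@8, authorship ...11.22.
After op 3 (add_cursor(2)): buffer="gzuoqloqy" (len 9), cursors c3@2 c1@5 c2@8, authorship ...11.22.
After op 4 (insert('i')): buffer="gziuoqiloqiy" (len 12), cursors c3@3 c1@7 c2@11, authorship ..3.111.222.
After op 5 (delete): buffer="gzuoqloqy" (len 9), cursors c3@2 c1@5 c2@8, authorship ...11.22.
After op 6 (move_right): buffer="gzuoqloqy" (len 9), cursors c3@3 c1@6 c2@9, authorship ...11.22.
After op 7 (insert('n')): buffer="gzunoqlnoqyn" (len 12), cursors c3@4 c1@8 c2@12, authorship ...311.122.2
After op 8 (move_left): buffer="gzunoqlnoqyn" (len 12), cursors c3@3 c1@7 c2@11, authorship ...311.122.2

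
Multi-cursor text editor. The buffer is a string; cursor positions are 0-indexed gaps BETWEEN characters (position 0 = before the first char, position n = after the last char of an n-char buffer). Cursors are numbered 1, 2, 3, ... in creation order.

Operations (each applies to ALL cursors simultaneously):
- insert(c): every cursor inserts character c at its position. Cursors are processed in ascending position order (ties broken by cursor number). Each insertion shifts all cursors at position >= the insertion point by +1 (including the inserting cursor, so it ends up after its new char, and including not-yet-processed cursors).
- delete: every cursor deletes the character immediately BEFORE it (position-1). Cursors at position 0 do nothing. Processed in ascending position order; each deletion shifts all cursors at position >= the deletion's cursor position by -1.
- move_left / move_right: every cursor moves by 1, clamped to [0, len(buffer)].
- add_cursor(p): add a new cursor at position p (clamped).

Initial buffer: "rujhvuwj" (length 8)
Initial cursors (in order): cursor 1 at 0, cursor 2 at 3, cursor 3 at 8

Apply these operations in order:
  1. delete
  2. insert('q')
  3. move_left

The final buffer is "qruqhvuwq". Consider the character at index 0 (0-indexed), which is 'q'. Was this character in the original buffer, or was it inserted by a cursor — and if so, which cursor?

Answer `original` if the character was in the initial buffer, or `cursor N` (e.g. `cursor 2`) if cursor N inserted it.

After op 1 (delete): buffer="ruhvuw" (len 6), cursors c1@0 c2@2 c3@6, authorship ......
After op 2 (insert('q')): buffer="qruqhvuwq" (len 9), cursors c1@1 c2@4 c3@9, authorship 1..2....3
After op 3 (move_left): buffer="qruqhvuwq" (len 9), cursors c1@0 c2@3 c3@8, authorship 1..2....3
Authorship (.=original, N=cursor N): 1 . . 2 . . . . 3
Index 0: author = 1

Answer: cursor 1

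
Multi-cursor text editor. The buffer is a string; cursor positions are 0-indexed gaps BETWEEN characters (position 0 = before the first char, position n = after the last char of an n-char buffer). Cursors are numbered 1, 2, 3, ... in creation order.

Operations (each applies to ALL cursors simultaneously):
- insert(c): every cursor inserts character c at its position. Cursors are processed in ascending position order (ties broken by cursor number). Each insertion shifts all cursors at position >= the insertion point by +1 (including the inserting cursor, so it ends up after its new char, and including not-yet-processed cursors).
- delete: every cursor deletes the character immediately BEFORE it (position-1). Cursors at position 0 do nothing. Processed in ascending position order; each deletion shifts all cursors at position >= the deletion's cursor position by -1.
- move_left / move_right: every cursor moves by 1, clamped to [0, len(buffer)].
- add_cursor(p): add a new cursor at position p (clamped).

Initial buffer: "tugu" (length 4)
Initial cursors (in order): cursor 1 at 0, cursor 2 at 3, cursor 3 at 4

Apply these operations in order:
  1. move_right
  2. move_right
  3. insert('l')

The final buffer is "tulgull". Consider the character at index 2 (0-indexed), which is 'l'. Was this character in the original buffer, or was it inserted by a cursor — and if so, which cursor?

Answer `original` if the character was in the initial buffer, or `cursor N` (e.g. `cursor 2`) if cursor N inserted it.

Answer: cursor 1

Derivation:
After op 1 (move_right): buffer="tugu" (len 4), cursors c1@1 c2@4 c3@4, authorship ....
After op 2 (move_right): buffer="tugu" (len 4), cursors c1@2 c2@4 c3@4, authorship ....
After op 3 (insert('l')): buffer="tulgull" (len 7), cursors c1@3 c2@7 c3@7, authorship ..1..23
Authorship (.=original, N=cursor N): . . 1 . . 2 3
Index 2: author = 1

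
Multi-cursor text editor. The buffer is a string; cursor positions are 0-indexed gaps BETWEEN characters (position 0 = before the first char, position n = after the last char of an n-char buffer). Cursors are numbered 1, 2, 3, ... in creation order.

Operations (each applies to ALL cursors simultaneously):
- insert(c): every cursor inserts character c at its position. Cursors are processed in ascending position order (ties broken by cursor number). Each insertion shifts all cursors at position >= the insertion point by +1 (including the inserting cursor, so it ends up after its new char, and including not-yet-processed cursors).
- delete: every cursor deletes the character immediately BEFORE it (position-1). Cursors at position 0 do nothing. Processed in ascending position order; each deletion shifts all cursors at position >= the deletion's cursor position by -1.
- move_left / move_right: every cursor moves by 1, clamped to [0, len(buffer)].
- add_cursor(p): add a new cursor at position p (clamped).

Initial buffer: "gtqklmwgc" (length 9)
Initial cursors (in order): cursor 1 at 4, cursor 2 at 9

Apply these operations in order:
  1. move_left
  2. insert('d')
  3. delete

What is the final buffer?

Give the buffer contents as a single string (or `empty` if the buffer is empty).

Answer: gtqklmwgc

Derivation:
After op 1 (move_left): buffer="gtqklmwgc" (len 9), cursors c1@3 c2@8, authorship .........
After op 2 (insert('d')): buffer="gtqdklmwgdc" (len 11), cursors c1@4 c2@10, authorship ...1.....2.
After op 3 (delete): buffer="gtqklmwgc" (len 9), cursors c1@3 c2@8, authorship .........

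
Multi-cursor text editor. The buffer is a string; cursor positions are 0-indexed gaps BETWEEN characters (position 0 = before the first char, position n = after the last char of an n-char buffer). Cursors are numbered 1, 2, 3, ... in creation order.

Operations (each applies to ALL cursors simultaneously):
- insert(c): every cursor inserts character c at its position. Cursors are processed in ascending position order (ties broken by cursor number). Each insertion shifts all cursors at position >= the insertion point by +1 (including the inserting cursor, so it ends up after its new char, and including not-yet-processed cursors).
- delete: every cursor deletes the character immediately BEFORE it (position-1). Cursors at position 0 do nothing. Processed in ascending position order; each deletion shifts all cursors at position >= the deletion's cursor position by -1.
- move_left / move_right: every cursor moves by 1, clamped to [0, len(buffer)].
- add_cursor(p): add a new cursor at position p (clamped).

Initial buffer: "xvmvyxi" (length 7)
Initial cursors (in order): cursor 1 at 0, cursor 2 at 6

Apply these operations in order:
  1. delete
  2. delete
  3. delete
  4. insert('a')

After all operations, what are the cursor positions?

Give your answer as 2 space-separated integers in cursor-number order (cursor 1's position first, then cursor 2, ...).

After op 1 (delete): buffer="xvmvyi" (len 6), cursors c1@0 c2@5, authorship ......
After op 2 (delete): buffer="xvmvi" (len 5), cursors c1@0 c2@4, authorship .....
After op 3 (delete): buffer="xvmi" (len 4), cursors c1@0 c2@3, authorship ....
After op 4 (insert('a')): buffer="axvmai" (len 6), cursors c1@1 c2@5, authorship 1...2.

Answer: 1 5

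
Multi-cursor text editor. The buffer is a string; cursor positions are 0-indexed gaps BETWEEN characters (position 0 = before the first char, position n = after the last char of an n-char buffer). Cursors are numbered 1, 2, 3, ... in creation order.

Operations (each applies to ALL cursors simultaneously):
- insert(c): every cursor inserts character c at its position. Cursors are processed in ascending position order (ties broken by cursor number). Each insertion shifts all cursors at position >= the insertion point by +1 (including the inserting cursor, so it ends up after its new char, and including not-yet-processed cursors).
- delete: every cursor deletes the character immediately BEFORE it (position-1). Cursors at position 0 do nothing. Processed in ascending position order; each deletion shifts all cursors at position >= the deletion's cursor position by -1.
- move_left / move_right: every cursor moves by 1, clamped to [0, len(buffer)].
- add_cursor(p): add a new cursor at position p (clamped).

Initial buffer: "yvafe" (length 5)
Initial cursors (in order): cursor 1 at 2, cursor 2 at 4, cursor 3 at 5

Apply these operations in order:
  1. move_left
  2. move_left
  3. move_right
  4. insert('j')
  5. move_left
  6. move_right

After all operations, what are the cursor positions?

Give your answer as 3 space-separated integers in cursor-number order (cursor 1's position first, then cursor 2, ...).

Answer: 2 5 7

Derivation:
After op 1 (move_left): buffer="yvafe" (len 5), cursors c1@1 c2@3 c3@4, authorship .....
After op 2 (move_left): buffer="yvafe" (len 5), cursors c1@0 c2@2 c3@3, authorship .....
After op 3 (move_right): buffer="yvafe" (len 5), cursors c1@1 c2@3 c3@4, authorship .....
After op 4 (insert('j')): buffer="yjvajfje" (len 8), cursors c1@2 c2@5 c3@7, authorship .1..2.3.
After op 5 (move_left): buffer="yjvajfje" (len 8), cursors c1@1 c2@4 c3@6, authorship .1..2.3.
After op 6 (move_right): buffer="yjvajfje" (len 8), cursors c1@2 c2@5 c3@7, authorship .1..2.3.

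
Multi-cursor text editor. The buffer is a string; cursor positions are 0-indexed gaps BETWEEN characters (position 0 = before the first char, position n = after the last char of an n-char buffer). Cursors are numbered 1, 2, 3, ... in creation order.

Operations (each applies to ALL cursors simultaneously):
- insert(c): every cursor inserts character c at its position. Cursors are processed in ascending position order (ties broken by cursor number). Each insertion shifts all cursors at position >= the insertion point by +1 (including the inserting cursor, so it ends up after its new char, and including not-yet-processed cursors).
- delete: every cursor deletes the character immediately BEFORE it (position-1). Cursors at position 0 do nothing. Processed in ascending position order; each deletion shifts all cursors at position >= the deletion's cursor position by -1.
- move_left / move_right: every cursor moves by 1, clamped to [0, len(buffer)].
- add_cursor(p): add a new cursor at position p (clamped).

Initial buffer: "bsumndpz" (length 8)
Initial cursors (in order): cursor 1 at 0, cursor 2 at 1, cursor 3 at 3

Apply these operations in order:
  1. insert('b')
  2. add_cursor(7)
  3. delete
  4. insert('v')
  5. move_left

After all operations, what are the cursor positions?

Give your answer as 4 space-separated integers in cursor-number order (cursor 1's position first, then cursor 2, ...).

Answer: 0 2 6 6

Derivation:
After op 1 (insert('b')): buffer="bbbsubmndpz" (len 11), cursors c1@1 c2@3 c3@6, authorship 1.2..3.....
After op 2 (add_cursor(7)): buffer="bbbsubmndpz" (len 11), cursors c1@1 c2@3 c3@6 c4@7, authorship 1.2..3.....
After op 3 (delete): buffer="bsundpz" (len 7), cursors c1@0 c2@1 c3@3 c4@3, authorship .......
After op 4 (insert('v')): buffer="vbvsuvvndpz" (len 11), cursors c1@1 c2@3 c3@7 c4@7, authorship 1.2..34....
After op 5 (move_left): buffer="vbvsuvvndpz" (len 11), cursors c1@0 c2@2 c3@6 c4@6, authorship 1.2..34....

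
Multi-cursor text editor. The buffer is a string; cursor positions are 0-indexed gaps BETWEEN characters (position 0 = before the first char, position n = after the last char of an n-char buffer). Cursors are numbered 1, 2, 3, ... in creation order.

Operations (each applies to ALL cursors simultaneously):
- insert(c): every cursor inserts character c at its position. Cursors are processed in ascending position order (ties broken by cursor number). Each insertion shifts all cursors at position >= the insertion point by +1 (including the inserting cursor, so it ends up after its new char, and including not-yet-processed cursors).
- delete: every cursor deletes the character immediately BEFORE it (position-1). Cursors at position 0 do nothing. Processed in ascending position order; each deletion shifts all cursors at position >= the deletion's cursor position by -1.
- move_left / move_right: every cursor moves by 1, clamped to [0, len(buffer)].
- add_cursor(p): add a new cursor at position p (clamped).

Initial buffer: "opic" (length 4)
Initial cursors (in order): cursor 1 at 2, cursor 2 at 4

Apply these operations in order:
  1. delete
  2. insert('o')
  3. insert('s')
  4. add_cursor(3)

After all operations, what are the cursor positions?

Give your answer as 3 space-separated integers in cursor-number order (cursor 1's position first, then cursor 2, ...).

After op 1 (delete): buffer="oi" (len 2), cursors c1@1 c2@2, authorship ..
After op 2 (insert('o')): buffer="ooio" (len 4), cursors c1@2 c2@4, authorship .1.2
After op 3 (insert('s')): buffer="oosios" (len 6), cursors c1@3 c2@6, authorship .11.22
After op 4 (add_cursor(3)): buffer="oosios" (len 6), cursors c1@3 c3@3 c2@6, authorship .11.22

Answer: 3 6 3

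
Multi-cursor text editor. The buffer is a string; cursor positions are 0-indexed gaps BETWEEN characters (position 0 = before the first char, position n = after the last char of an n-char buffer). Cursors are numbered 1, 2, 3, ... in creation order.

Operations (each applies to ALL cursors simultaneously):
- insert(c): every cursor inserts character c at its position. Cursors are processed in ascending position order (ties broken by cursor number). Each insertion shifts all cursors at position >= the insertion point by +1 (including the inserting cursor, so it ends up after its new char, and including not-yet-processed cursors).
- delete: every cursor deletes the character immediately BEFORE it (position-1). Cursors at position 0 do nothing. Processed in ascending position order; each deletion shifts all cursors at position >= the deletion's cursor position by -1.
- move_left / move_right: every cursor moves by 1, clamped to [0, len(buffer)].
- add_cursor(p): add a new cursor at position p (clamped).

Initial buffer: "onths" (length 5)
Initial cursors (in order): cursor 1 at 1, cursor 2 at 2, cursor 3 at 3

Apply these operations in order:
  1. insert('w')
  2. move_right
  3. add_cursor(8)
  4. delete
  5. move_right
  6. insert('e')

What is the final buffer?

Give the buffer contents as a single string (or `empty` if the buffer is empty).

After op 1 (insert('w')): buffer="ownwtwhs" (len 8), cursors c1@2 c2@4 c3@6, authorship .1.2.3..
After op 2 (move_right): buffer="ownwtwhs" (len 8), cursors c1@3 c2@5 c3@7, authorship .1.2.3..
After op 3 (add_cursor(8)): buffer="ownwtwhs" (len 8), cursors c1@3 c2@5 c3@7 c4@8, authorship .1.2.3..
After op 4 (delete): buffer="owww" (len 4), cursors c1@2 c2@3 c3@4 c4@4, authorship .123
After op 5 (move_right): buffer="owww" (len 4), cursors c1@3 c2@4 c3@4 c4@4, authorship .123
After op 6 (insert('e')): buffer="owweweee" (len 8), cursors c1@4 c2@8 c3@8 c4@8, authorship .1213234

Answer: owweweee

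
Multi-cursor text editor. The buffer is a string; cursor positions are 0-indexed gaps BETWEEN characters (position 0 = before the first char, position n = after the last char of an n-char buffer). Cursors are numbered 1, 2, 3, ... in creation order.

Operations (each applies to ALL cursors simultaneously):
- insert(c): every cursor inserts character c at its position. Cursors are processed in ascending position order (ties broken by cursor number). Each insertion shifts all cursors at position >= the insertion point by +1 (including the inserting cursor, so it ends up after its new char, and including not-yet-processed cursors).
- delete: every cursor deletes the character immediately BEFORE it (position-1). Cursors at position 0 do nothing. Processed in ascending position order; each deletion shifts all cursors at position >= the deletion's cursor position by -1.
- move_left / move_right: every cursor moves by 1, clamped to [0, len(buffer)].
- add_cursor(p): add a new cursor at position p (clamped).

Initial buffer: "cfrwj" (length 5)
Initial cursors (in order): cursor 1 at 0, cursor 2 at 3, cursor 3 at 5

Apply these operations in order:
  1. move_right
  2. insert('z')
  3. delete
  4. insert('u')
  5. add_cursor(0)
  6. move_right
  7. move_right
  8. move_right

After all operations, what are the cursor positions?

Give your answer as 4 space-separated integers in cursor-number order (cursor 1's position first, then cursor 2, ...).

After op 1 (move_right): buffer="cfrwj" (len 5), cursors c1@1 c2@4 c3@5, authorship .....
After op 2 (insert('z')): buffer="czfrwzjz" (len 8), cursors c1@2 c2@6 c3@8, authorship .1...2.3
After op 3 (delete): buffer="cfrwj" (len 5), cursors c1@1 c2@4 c3@5, authorship .....
After op 4 (insert('u')): buffer="cufrwuju" (len 8), cursors c1@2 c2@6 c3@8, authorship .1...2.3
After op 5 (add_cursor(0)): buffer="cufrwuju" (len 8), cursors c4@0 c1@2 c2@6 c3@8, authorship .1...2.3
After op 6 (move_right): buffer="cufrwuju" (len 8), cursors c4@1 c1@3 c2@7 c3@8, authorship .1...2.3
After op 7 (move_right): buffer="cufrwuju" (len 8), cursors c4@2 c1@4 c2@8 c3@8, authorship .1...2.3
After op 8 (move_right): buffer="cufrwuju" (len 8), cursors c4@3 c1@5 c2@8 c3@8, authorship .1...2.3

Answer: 5 8 8 3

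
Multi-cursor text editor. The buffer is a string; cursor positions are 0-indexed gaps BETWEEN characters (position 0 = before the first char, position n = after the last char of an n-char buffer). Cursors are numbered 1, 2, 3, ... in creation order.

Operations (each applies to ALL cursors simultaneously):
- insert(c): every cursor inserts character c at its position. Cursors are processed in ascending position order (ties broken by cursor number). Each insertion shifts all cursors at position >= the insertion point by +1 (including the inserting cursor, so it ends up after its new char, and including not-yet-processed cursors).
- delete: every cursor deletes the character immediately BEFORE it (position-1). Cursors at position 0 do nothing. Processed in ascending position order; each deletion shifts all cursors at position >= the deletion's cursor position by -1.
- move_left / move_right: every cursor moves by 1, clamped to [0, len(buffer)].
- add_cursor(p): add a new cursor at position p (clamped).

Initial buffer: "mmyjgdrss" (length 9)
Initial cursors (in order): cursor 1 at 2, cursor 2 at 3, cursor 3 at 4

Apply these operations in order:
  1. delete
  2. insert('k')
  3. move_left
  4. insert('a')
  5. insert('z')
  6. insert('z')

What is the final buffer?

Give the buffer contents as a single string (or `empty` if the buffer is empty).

After op 1 (delete): buffer="mgdrss" (len 6), cursors c1@1 c2@1 c3@1, authorship ......
After op 2 (insert('k')): buffer="mkkkgdrss" (len 9), cursors c1@4 c2@4 c3@4, authorship .123.....
After op 3 (move_left): buffer="mkkkgdrss" (len 9), cursors c1@3 c2@3 c3@3, authorship .123.....
After op 4 (insert('a')): buffer="mkkaaakgdrss" (len 12), cursors c1@6 c2@6 c3@6, authorship .121233.....
After op 5 (insert('z')): buffer="mkkaaazzzkgdrss" (len 15), cursors c1@9 c2@9 c3@9, authorship .121231233.....
After op 6 (insert('z')): buffer="mkkaaazzzzzzkgdrss" (len 18), cursors c1@12 c2@12 c3@12, authorship .121231231233.....

Answer: mkkaaazzzzzzkgdrss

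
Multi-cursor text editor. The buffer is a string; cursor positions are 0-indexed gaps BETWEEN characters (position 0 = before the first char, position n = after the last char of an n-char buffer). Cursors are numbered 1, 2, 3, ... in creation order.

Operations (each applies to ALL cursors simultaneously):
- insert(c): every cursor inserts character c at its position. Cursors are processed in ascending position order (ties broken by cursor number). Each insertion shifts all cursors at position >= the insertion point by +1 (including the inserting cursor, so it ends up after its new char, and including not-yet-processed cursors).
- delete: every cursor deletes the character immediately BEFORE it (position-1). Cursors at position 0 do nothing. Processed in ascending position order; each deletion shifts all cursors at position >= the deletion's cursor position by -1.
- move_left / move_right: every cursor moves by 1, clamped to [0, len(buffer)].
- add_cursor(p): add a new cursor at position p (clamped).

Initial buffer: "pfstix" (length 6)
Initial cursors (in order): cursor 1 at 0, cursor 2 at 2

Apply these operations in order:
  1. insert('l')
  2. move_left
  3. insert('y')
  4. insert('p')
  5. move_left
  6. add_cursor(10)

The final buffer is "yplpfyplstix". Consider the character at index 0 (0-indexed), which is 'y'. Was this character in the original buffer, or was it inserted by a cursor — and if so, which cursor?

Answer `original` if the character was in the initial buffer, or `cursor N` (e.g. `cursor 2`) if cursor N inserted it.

Answer: cursor 1

Derivation:
After op 1 (insert('l')): buffer="lpflstix" (len 8), cursors c1@1 c2@4, authorship 1..2....
After op 2 (move_left): buffer="lpflstix" (len 8), cursors c1@0 c2@3, authorship 1..2....
After op 3 (insert('y')): buffer="ylpfylstix" (len 10), cursors c1@1 c2@5, authorship 11..22....
After op 4 (insert('p')): buffer="yplpfyplstix" (len 12), cursors c1@2 c2@7, authorship 111..222....
After op 5 (move_left): buffer="yplpfyplstix" (len 12), cursors c1@1 c2@6, authorship 111..222....
After op 6 (add_cursor(10)): buffer="yplpfyplstix" (len 12), cursors c1@1 c2@6 c3@10, authorship 111..222....
Authorship (.=original, N=cursor N): 1 1 1 . . 2 2 2 . . . .
Index 0: author = 1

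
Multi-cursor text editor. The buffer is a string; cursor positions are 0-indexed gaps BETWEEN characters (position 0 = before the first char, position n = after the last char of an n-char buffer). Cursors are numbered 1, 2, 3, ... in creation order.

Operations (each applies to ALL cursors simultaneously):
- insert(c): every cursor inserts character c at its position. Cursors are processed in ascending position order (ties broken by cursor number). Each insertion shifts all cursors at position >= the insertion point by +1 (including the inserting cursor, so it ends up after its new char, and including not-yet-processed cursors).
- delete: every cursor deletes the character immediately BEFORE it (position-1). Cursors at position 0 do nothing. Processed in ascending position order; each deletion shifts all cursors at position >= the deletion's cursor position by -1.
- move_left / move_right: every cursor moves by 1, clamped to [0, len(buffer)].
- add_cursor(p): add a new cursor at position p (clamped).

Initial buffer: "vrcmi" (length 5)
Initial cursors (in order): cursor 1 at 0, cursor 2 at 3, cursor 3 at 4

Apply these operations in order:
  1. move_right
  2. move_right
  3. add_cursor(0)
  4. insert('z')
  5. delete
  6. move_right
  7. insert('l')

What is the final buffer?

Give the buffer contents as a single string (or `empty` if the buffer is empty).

Answer: vlrclmill

Derivation:
After op 1 (move_right): buffer="vrcmi" (len 5), cursors c1@1 c2@4 c3@5, authorship .....
After op 2 (move_right): buffer="vrcmi" (len 5), cursors c1@2 c2@5 c3@5, authorship .....
After op 3 (add_cursor(0)): buffer="vrcmi" (len 5), cursors c4@0 c1@2 c2@5 c3@5, authorship .....
After op 4 (insert('z')): buffer="zvrzcmizz" (len 9), cursors c4@1 c1@4 c2@9 c3@9, authorship 4..1...23
After op 5 (delete): buffer="vrcmi" (len 5), cursors c4@0 c1@2 c2@5 c3@5, authorship .....
After op 6 (move_right): buffer="vrcmi" (len 5), cursors c4@1 c1@3 c2@5 c3@5, authorship .....
After op 7 (insert('l')): buffer="vlrclmill" (len 9), cursors c4@2 c1@5 c2@9 c3@9, authorship .4..1..23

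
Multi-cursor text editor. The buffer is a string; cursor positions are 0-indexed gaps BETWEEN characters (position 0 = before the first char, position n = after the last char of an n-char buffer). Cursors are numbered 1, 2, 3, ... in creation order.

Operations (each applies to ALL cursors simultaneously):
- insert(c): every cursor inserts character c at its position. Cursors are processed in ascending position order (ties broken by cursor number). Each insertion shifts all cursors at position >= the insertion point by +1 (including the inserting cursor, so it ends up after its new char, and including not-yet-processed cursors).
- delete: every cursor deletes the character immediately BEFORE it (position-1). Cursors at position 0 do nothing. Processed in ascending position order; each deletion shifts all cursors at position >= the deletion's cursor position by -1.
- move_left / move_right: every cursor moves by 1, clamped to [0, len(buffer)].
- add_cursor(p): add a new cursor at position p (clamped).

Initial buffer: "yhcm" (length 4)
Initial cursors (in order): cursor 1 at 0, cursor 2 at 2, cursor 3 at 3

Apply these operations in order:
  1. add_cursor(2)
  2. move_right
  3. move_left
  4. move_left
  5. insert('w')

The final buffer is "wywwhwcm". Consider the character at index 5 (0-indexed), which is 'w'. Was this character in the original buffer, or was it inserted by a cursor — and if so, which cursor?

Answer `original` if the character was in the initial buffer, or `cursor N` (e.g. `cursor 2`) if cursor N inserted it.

After op 1 (add_cursor(2)): buffer="yhcm" (len 4), cursors c1@0 c2@2 c4@2 c3@3, authorship ....
After op 2 (move_right): buffer="yhcm" (len 4), cursors c1@1 c2@3 c4@3 c3@4, authorship ....
After op 3 (move_left): buffer="yhcm" (len 4), cursors c1@0 c2@2 c4@2 c3@3, authorship ....
After op 4 (move_left): buffer="yhcm" (len 4), cursors c1@0 c2@1 c4@1 c3@2, authorship ....
After op 5 (insert('w')): buffer="wywwhwcm" (len 8), cursors c1@1 c2@4 c4@4 c3@6, authorship 1.24.3..
Authorship (.=original, N=cursor N): 1 . 2 4 . 3 . .
Index 5: author = 3

Answer: cursor 3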